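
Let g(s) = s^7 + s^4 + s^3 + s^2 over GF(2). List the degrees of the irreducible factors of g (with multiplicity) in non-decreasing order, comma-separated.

1, 1, 1, 1, 3

Roots in GF(2): g(0) = 0 → root; g(1) = 0 → root.
Linear factors from roots: (s), (s + 1).
Complete factorization: g(s) = (s)^2·(s + 1)^2·(s^3 + s + 1).
Factor degrees with multiplicity: 1 + 1 + 1 + 1 + 3 = 7.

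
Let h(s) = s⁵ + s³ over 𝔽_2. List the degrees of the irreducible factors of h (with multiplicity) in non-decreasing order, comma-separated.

1, 1, 1, 1, 1

Roots in 𝔽_2: h(0) = 0 → root; h(1) = 0 → root.
Linear factors from roots: (s), (s + 1).
Complete factorization: h(s) = (s + 1)^2·(s)^3.
Factor degrees with multiplicity: 1 + 1 + 1 + 1 + 1 = 5.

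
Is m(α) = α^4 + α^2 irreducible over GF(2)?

No

Check for roots in GF(2): m(0) = 0 → root; m(1) = 0 → root.
m(0) = 0, so (α) divides m(α); m is reducible.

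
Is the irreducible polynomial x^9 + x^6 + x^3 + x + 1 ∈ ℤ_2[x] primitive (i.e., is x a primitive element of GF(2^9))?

No

Write f(x) = x^9 + x^6 + x^3 + x + 1.
|GF(2^9)^×| = 2^9 − 1 = 511. Prime factorization: 511 = 7·73.
f is primitive ⇔ x has order 511 in GF(2)[x]/(f), i.e. x^(511/q) ≠ 1 for each prime q | 511.
x^(73) mod f = 1
x^(7) mod f = x^7.
Since x^(73) = 1, the order of x divides 73 < 511; not primitive.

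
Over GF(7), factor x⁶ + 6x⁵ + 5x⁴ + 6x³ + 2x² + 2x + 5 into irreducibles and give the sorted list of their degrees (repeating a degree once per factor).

1, 2, 3

Write g(x) = x⁶ + 6x⁵ + 5x⁴ + 6x³ + 2x² + 2x + 5.
Linear factors from roots: (x + 3).
Complete factorization: g(x) = (x + 3)·(x² + 5x + 2)·(x³ + 5x² + 4x + 2).
Factor degrees with multiplicity: 1 + 2 + 3 = 6.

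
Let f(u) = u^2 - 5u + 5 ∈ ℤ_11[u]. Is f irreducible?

No

Check each element of ℤ_11 for a root: f(0)=5, f(1)=1, f(2)=10, f(3)=10, f(4)=1, f(5)=5, f(6)=0, f(7)=8, f(8)=7, f(9)=8, f(10)=0.
f(6) = 0, so (u − 6) divides f(u); f is reducible.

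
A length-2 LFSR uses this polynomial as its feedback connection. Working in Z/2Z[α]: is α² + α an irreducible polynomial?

No

Write m(α) = α² + α.
Check for roots in Z/2Z: m(0) = 0 → root; m(1) = 0 → root.
m(0) = 0, so (α) divides m(α); m is reducible.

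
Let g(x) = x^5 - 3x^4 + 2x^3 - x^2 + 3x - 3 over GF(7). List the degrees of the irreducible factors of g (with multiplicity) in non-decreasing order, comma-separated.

2, 3

Complete factorization: g(x) = (x^2 + 3x + 1)·(x^3 + x^2 - 2x - 3).
Factor degrees with multiplicity: 2 + 3 = 5.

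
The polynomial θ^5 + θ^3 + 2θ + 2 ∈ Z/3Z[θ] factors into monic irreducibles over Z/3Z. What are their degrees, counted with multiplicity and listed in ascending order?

Write g(θ) = θ^5 + θ^3 + 2θ + 2.
Roots in Z/3Z: g(0) = 2; g(1) = 0 → root; g(2) = 1.
Linear factors from roots: (θ + 2).
Complete factorization: g(θ) = (θ + 2)·(θ^2 + 2θ + 2)^2.
Factor degrees with multiplicity: 1 + 2 + 2 = 5.

1, 2, 2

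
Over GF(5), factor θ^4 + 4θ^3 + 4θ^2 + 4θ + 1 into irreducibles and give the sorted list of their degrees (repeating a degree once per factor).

4

Write f(θ) = θ^4 + 4θ^3 + 4θ^2 + 4θ + 1.
Roots in GF(5): f(0) = 1; f(1) = 4; f(2) = 3; f(3) = 3; f(4) = 3.
Complete factorization: f(θ) = (θ^4 + 4θ^3 + 4θ^2 + 4θ + 1).
Factor degrees with multiplicity: 4 = 4.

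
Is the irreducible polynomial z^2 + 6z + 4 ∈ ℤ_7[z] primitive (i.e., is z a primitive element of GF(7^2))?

No

Write f(z) = z^2 + 6z + 4.
|GF(7^2)^×| = 7^2 − 1 = 48. Prime factorization: 48 = 2^4·3.
f is primitive ⇔ z has order 48 in GF(7)[z]/(f), i.e. z^(48/q) ≠ 1 for each prime q | 48.
z^(24) mod f = 1
z^(16) mod f = 2.
Since z^(24) = 1, the order of z divides 24 < 48; not primitive.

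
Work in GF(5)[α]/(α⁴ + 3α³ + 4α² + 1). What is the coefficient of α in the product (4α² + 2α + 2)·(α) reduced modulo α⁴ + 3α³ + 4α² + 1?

2

Multiply in GF(5)[α]: (4α² + 2α + 2)·(α) = 4α³ + 2α² + 2α.
Reduced: 4α³ + 2α² + 2α.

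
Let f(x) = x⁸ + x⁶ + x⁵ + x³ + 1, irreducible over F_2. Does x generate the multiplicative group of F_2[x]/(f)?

Yes

|GF(2^8)^×| = 2^8 − 1 = 255. Prime factorization: 255 = 3·5·17.
f is primitive ⇔ x has order 255 in GF(2)[x]/(f), i.e. x^(255/q) ≠ 1 for each prime q | 255.
x^(85) mod f = x⁶ + x⁵ + x⁴ + x³ + x² + x + 1.
x^(51) mod f = x⁶ + x⁵ + x⁴ + x³.
x^(15) mod f = x⁷ + x⁵ + x⁴ + x² + 1.
None equal 1, so x has full order 255; f is primitive.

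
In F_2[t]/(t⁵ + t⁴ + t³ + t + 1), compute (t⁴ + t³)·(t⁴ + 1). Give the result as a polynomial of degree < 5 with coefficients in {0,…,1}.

Multiply in F_2[t]: (t⁴ + t³)·(t⁴ + 1) = t⁸ + t⁷ + t⁴ + t³.
Reduce using t⁵ ≡ t⁴ + t³ + t + 1 (mod t⁵ + t⁴ + t³ + t + 1).
Reduced: t³ + t² + 1.

t^3 + t^2 + 1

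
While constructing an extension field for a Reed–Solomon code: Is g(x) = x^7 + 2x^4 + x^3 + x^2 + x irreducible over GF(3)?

No

Check for roots in GF(3): g(0) = 0 → root; g(1) = 0 → root; g(2) = 0 → root.
g(0) = 0, so (x) divides g(x); g is reducible.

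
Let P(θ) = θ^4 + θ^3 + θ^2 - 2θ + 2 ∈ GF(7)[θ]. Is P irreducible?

Check for roots in GF(7): P(0) = 2; P(1) = 3; P(2) = 5; P(3) = 1; P(4) = 1; P(5) = 4; P(6) = 5.
No roots, so no linear factors.
Degree-2 irreducible divisors: test the 21 monic irreducibles of degree 2 over GF(7).
None of them divide P (all give nonzero remainder).
No irreducible factor of degree ≤ 2 exists, so P is irreducible over GF(7).

Yes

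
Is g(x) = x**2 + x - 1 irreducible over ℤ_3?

Check for roots in ℤ_3: g(0) = 2; g(1) = 1; g(2) = 2.
No roots. A degree-2 polynomial over a field with no linear factor is irreducible.

Yes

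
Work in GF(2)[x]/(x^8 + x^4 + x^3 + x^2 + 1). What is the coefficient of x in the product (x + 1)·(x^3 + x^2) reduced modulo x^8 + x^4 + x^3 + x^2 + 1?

Multiply in GF(2)[x]: (x + 1)·(x^3 + x^2) = x^4 + x^2.
Reduced: x^4 + x^2.

0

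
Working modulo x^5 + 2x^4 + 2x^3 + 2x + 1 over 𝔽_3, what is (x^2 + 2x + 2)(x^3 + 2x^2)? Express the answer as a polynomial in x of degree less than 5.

Multiply in 𝔽_3[x]: (x^2 + 2x + 2)·(x^3 + 2x^2) = x^5 + x^4 + x^2.
Reduce using x^5 ≡ x^4 + x^3 + x + 2 (mod x^5 + 2x^4 + 2x^3 + 2x + 1).
Reduced: 2x^4 + x^3 + x^2 + x + 2.

2x^4 + x^3 + x^2 + x + 2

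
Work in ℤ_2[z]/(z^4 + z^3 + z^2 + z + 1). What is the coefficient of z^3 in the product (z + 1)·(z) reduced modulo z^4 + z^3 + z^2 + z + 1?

0

Multiply in ℤ_2[z]: (z + 1)·(z) = z^2 + z.
Reduced: z^2 + z.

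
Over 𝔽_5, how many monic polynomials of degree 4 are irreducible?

150

By the necklace-counting formula, N_5(4) = (1/4) Σ_{d|4} μ(4/d)·5^d.
Divisors of 4: 1, 2, 4; μ(4/d) for each: 0, -1, 1.
Σ = − 5^2 + 5^4 = 600.
N = 600/4 = 150.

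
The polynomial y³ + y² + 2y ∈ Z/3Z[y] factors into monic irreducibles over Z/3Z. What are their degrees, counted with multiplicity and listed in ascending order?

1, 2

Write h(y) = y³ + y² + 2y.
Roots in Z/3Z: h(0) = 0 → root; h(1) = 1; h(2) = 1.
Linear factors from roots: (y).
Complete factorization: h(y) = (y)·(y² + y + 2).
Factor degrees with multiplicity: 1 + 2 = 3.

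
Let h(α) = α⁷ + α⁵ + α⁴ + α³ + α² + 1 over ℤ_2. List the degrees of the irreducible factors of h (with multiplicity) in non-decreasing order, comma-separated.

1, 2, 2, 2

Roots in ℤ_2: h(0) = 1; h(1) = 0 → root.
Linear factors from roots: (α + 1).
Complete factorization: h(α) = (α + 1)·(α² + α + 1)^3.
Factor degrees with multiplicity: 1 + 2 + 2 + 2 = 7.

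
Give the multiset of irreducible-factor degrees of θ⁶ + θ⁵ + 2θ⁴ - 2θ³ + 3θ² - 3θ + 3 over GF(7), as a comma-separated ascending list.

6

Write f(θ) = θ⁶ + θ⁵ + 2θ⁴ - 2θ³ + 3θ² - 3θ + 3.
Complete factorization: f(θ) = (θ⁶ + θ⁵ + 2θ⁴ - 2θ³ + 3θ² - 3θ + 3).
Factor degrees with multiplicity: 6 = 6.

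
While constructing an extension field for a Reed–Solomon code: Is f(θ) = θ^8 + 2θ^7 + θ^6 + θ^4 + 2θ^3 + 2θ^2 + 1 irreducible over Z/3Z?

Check for roots in Z/3Z: f(0) = 1; f(1) = 1; f(2) = 2.
No roots, so no linear factors.
Monic irreducibles of degree 2 over GF(3): θ^2 + 1, θ^2 + θ + 2, θ^2 + 2θ + 2.
None of them divide f (all give nonzero remainder).
Degree-3 irreducible divisors: test the 8 monic irreducibles of degree 3 over GF(3).
None of them divide f (all give nonzero remainder).
Degree-4 irreducible divisors: test the 18 monic irreducibles of degree 4 over GF(3).
None of them divide f (all give nonzero remainder).
No irreducible factor of degree ≤ 4 exists, so f is irreducible over GF(3).

Yes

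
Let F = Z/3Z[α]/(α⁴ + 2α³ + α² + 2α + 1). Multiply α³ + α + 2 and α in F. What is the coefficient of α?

Multiply in Z/3Z[α]: (α³ + α + 2)·(α) = α⁴ + α² + 2α.
Reduce using α⁴ ≡ α³ + 2α² + α + 2 (mod α⁴ + 2α³ + α² + 2α + 1).
Reduced: α³ + 2.

0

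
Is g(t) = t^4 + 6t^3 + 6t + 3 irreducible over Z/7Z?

Yes

Check for roots in Z/7Z: g(0) = 3; g(1) = 2; g(2) = 2; g(3) = 5; g(4) = 2; g(5) = 1; g(6) = 6.
No roots, so no linear factors.
Degree-2 irreducible divisors: test the 21 monic irreducibles of degree 2 over GF(7).
None of them divide g (all give nonzero remainder).
No irreducible factor of degree ≤ 2 exists, so g is irreducible over GF(7).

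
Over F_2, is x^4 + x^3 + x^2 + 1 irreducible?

No

Write g(x) = x^4 + x^3 + x^2 + 1.
Check for roots in F_2: g(0) = 1; g(1) = 0 → root.
g(1) = 0, so (x − 1) divides g(x); g is reducible.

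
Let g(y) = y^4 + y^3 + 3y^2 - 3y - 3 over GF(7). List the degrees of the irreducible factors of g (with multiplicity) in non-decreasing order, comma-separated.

Complete factorization: g(y) = (y^2 + 3y - 1)·(y^2 - 2y + 3).
Factor degrees with multiplicity: 2 + 2 = 4.

2, 2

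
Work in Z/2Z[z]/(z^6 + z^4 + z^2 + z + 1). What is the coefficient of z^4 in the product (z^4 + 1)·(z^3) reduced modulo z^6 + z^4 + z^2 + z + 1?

Multiply in Z/2Z[z]: (z^4 + 1)·(z^3) = z^7 + z^3.
Reduce using z^6 ≡ z^4 + z^2 + z + 1 (mod z^6 + z^4 + z^2 + z + 1).
Reduced: z^5 + z^2 + z.

0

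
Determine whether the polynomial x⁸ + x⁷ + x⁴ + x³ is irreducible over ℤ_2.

No

Write P(x) = x⁸ + x⁷ + x⁴ + x³.
Check for roots in ℤ_2: P(0) = 0 → root; P(1) = 0 → root.
P(0) = 0, so (x) divides P(x); P is reducible.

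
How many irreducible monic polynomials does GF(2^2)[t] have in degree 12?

The number of monic irreducibles of degree 12 over GF(4) is (1/12)·Σ_{d∣12} μ(12/d) 4^d.
Divisors of 12: 1, 2, 3, 4, 6, 12; μ(12/d) for each: 0, 1, 0, -1, -1, 1.
Σ = 4^2 − 4^4 − 4^6 + 4^12 = 16772880.
N = 16772880/12 = 1397740.

1397740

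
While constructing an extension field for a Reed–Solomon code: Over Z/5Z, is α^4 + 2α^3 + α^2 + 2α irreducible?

No

Write f(α) = α^4 + 2α^3 + α^2 + 2α.
Check for roots in Z/5Z: f(0) = 0 → root; f(1) = 1; f(2) = 0 → root; f(3) = 0 → root; f(4) = 3.
f(0) = 0, so (α) divides f(α); f is reducible.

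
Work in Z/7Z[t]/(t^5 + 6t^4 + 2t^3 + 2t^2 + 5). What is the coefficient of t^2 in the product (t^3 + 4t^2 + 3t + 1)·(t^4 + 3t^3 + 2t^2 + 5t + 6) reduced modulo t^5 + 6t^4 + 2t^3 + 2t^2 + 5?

Multiply in Z/7Z[t]: (t^3 + 4t^2 + 3t + 1)·(t^4 + 3t^3 + 2t^2 + 5t + 6) = t^7 + 3t^5 + 2t^4 + 6t^2 + 2t + 6.
Reduce using t^5 ≡ t^4 + 5t^3 + 5t^2 + 2 (mod t^5 + 6t^4 + 2t^3 + 2t^2 + 5).
Reduced: t^3 + 4t^2 + 4t + 3.

4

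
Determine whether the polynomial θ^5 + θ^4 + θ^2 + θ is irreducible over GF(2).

No

Write f(θ) = θ^5 + θ^4 + θ^2 + θ.
Check for roots in GF(2): f(0) = 0 → root; f(1) = 0 → root.
f(0) = 0, so (θ) divides f(θ); f is reducible.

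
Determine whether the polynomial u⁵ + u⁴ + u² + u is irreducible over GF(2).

No

Write P(u) = u⁵ + u⁴ + u² + u.
Check for roots in GF(2): P(0) = 0 → root; P(1) = 0 → root.
P(0) = 0, so (u) divides P(u); P is reducible.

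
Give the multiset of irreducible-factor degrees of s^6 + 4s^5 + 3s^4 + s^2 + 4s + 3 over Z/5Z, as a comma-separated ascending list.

1, 1, 2, 2

Write g(s) = s^6 + 4s^5 + 3s^4 + s^2 + 4s + 3.
Roots in Z/5Z: g(0) = 3; g(1) = 1; g(2) = 0 → root; g(3) = 3; g(4) = 0 → root.
Linear factors from roots: (s + 3), (s + 1).
Complete factorization: g(s) = (s + 1)·(s + 3)·(s^2 + 2)·(s^2 + 3).
Factor degrees with multiplicity: 1 + 1 + 2 + 2 = 6.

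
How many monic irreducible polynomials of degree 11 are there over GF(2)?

x^(2^11) − x is the product of all monic irreducibles of degree dividing 11; Möbius inversion gives N = (1/11) Σ μ(11/d)·2^d.
Divisors of 11: 1, 11; μ(11/d) for each: -1, 1.
Σ = − 2^1 + 2^11 = 2046.
N = 2046/11 = 186.

186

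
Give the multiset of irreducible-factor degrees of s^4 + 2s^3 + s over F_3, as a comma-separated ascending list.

1, 3

Write g(s) = s^4 + 2s^3 + s.
Roots in F_3: g(0) = 0 → root; g(1) = 1; g(2) = 1.
Linear factors from roots: (s).
Complete factorization: g(s) = (s)·(s^3 + 2s^2 + 1).
Factor degrees with multiplicity: 1 + 3 = 4.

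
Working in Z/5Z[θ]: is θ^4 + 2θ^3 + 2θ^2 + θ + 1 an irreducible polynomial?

Write f(θ) = θ^4 + 2θ^3 + 2θ^2 + θ + 1.
Check for roots in Z/5Z: f(0) = 1; f(1) = 2; f(2) = 3; f(3) = 2; f(4) = 1.
No roots, so no linear factors.
Degree-2 irreducible divisors: test the 10 monic irreducibles of degree 2 over GF(5).
None of them divide f (all give nonzero remainder).
No irreducible factor of degree ≤ 2 exists, so f is irreducible over GF(5).

Yes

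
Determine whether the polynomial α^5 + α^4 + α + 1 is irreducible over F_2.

No

Write g(α) = α^5 + α^4 + α + 1.
Check for roots in F_2: g(0) = 1; g(1) = 0 → root.
g(1) = 0, so (α − 1) divides g(α); g is reducible.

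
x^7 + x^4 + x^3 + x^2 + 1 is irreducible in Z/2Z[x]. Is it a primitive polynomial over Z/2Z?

Yes

Write f(x) = x^7 + x^4 + x^3 + x^2 + 1.
|GF(2^7)^×| = 2^7 − 1 = 127. Prime factorization: 127 = 127.
f is primitive ⇔ x has order 127 in GF(2)[x]/(f), i.e. x^(127/q) ≠ 1 for each prime q | 127.
x^(1) mod f = x.
None equal 1, so x has full order 127; f is primitive.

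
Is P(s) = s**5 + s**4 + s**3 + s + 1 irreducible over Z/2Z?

Yes

Check for roots in Z/2Z: P(0) = 1; P(1) = 1.
No roots, so no linear factors.
Monic irreducibles of degree 2 over GF(2): s**2 + s + 1.
None of them divide P (all give nonzero remainder).
No irreducible factor of degree ≤ 2 exists, so P is irreducible over GF(2).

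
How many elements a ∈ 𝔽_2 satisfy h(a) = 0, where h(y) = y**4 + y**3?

Evaluate at each of the 2 elements of 𝔽_2:
h(0) = 0 → root; h(1) = 0 → root.
Roots: {0, 1}.

2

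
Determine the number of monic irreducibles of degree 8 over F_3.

Gauss's count: N_{3}(8) = (1/8) Σ_{d|8} μ(8/d)·3^d.
Divisors of 8: 1, 2, 4, 8; μ(8/d) for each: 0, 0, -1, 1.
Σ = − 3^4 + 3^8 = 6480.
N = 6480/8 = 810.

810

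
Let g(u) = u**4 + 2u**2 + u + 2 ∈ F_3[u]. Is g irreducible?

No

Check for roots in F_3: g(0) = 2; g(1) = 0 → root; g(2) = 1.
g(1) = 0, so (u − 1) divides g(u); g is reducible.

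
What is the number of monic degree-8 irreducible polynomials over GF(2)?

30

x^(2^8) − x is the product of all monic irreducibles of degree dividing 8; Möbius inversion gives N = (1/8) Σ μ(8/d)·2^d.
Divisors of 8: 1, 2, 4, 8; μ(8/d) for each: 0, 0, -1, 1.
Σ = − 2^4 + 2^8 = 240.
N = 240/8 = 30.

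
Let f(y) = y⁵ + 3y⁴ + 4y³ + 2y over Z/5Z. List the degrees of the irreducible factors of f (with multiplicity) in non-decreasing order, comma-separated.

1, 1, 1, 2

Roots in Z/5Z: f(0) = 0 → root; f(1) = 0 → root; f(2) = 1; f(3) = 0 → root; f(4) = 1.
Linear factors from roots: (y), (y + 4), (y + 2).
Complete factorization: f(y) = (y)·(y + 2)·(y + 4)·(y² + 2y + 4).
Factor degrees with multiplicity: 1 + 1 + 1 + 2 = 5.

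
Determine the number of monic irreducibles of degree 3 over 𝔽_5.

x^(5^3) − x is the product of all monic irreducibles of degree dividing 3; Möbius inversion gives N = (1/3) Σ μ(3/d)·5^d.
Divisors of 3: 1, 3; μ(3/d) for each: -1, 1.
Σ = − 5^1 + 5^3 = 120.
N = 120/3 = 40.

40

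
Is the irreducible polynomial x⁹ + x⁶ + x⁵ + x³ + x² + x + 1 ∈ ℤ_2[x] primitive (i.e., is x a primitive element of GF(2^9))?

Yes

Write f(x) = x⁹ + x⁶ + x⁵ + x³ + x² + x + 1.
|GF(2^9)^×| = 2^9 − 1 = 511. Prime factorization: 511 = 7·73.
f is primitive ⇔ x has order 511 in GF(2)[x]/(f), i.e. x^(511/q) ≠ 1 for each prime q | 511.
x^(73) mod f = x⁵ + x⁴ + x³ + x + 1.
x^(7) mod f = x⁷.
None equal 1, so x has full order 511; f is primitive.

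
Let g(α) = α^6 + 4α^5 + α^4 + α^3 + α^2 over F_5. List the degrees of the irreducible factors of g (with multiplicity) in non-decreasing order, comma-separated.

Roots in F_5: g(0) = 0 → root; g(1) = 3; g(2) = 0 → root; g(3) = 3; g(4) = 3.
Linear factors from roots: (α), (α + 3).
Complete factorization: g(α) = (α)^2·(α + 3)^2·(α^2 + 3α + 4).
Factor degrees with multiplicity: 1 + 1 + 1 + 1 + 2 = 6.

1, 1, 1, 1, 2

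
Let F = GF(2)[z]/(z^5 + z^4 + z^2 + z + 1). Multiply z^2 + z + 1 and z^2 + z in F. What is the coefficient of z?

1

Multiply in GF(2)[z]: (z^2 + z + 1)·(z^2 + z) = z^4 + z.
Reduced: z^4 + z.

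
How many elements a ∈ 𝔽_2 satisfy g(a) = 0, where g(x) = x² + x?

2

Evaluate at each of the 2 elements of 𝔽_2:
g(0) = 0 → root; g(1) = 0 → root.
Roots: {0, 1}.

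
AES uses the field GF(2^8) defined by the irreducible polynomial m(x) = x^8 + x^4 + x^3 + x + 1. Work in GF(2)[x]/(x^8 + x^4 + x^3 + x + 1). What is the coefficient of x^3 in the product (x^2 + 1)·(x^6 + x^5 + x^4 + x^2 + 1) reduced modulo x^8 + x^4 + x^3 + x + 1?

1

Multiply in GF(2)[x]: (x^2 + 1)·(x^6 + x^5 + x^4 + x^2 + 1) = x^8 + x^7 + x^5 + 1.
Reduce using x^8 ≡ x^4 + x^3 + x + 1 (mod x^8 + x^4 + x^3 + x + 1).
Reduced: x^7 + x^5 + x^4 + x^3 + x.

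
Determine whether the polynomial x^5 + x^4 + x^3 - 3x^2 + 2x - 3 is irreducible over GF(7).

Yes

Write h(x) = x^5 + x^4 + x^3 - 3x^2 + 2x - 3.
Check for roots in GF(7): h(0) = 4; h(1) = 6; h(2) = 3; h(3) = 5; h(4) = 6; h(5) = 6; h(6) = 5.
No roots, so no linear factors.
Degree-2 irreducible divisors: test the 21 monic irreducibles of degree 2 over GF(7).
None of them divide h (all give nonzero remainder).
No irreducible factor of degree ≤ 2 exists, so h is irreducible over GF(7).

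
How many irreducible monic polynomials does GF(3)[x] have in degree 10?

x^(3^10) − x is the product of all monic irreducibles of degree dividing 10; Möbius inversion gives N = (1/10) Σ μ(10/d)·3^d.
Divisors of 10: 1, 2, 5, 10; μ(10/d) for each: 1, -1, -1, 1.
Σ = 3^1 − 3^2 − 3^5 + 3^10 = 58800.
N = 58800/10 = 5880.

5880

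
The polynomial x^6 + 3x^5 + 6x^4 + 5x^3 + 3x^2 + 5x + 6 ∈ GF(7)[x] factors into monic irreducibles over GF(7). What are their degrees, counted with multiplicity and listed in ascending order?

Write g(x) = x^6 + 3x^5 + 6x^4 + 5x^3 + 3x^2 + 5x + 6.
Complete factorization: g(x) = (x^6 + 3x^5 + 6x^4 + 5x^3 + 3x^2 + 5x + 6).
Factor degrees with multiplicity: 6 = 6.

6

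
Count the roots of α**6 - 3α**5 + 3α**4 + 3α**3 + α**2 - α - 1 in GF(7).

3

Write P(α) = α**6 - 3α**5 + 3α**4 + 3α**3 + α**2 - α - 1.
Evaluate at each of the 7 elements of GF(7):
P(0) = 6; P(1) = 3; P(2) = 6; P(3) = 0 → root; P(4) = 0 → root; P(5) = 0 → root; P(6) = 5.
Roots: {3, 4, 5}.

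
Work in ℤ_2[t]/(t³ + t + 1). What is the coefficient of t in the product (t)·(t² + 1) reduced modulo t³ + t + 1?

Multiply in ℤ_2[t]: (t)·(t² + 1) = t³ + t.
Reduce using t³ ≡ t + 1 (mod t³ + t + 1).
Reduced: 1.

0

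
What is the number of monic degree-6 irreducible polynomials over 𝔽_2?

x^(2^6) − x is the product of all monic irreducibles of degree dividing 6; Möbius inversion gives N = (1/6) Σ μ(6/d)·2^d.
Divisors of 6: 1, 2, 3, 6; μ(6/d) for each: 1, -1, -1, 1.
Σ = 2^1 − 2^2 − 2^3 + 2^6 = 54.
N = 54/6 = 9.

9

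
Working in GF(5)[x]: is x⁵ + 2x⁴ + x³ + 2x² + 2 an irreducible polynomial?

Write g(x) = x⁵ + 2x⁴ + x³ + 2x² + 2.
Check for roots in GF(5): g(0) = 2; g(1) = 3; g(2) = 2; g(3) = 2; g(4) = 4.
No roots, so no linear factors.
Degree-2 irreducible divisors: test the 10 monic irreducibles of degree 2 over GF(5).
None of them divide g (all give nonzero remainder).
No irreducible factor of degree ≤ 2 exists, so g is irreducible over GF(5).

Yes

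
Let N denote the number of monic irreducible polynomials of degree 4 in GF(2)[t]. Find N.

x^(2^4) − x is the product of all monic irreducibles of degree dividing 4; Möbius inversion gives N = (1/4) Σ μ(4/d)·2^d.
Divisors of 4: 1, 2, 4; μ(4/d) for each: 0, -1, 1.
Σ = − 2^2 + 2^4 = 12.
N = 12/4 = 3.

3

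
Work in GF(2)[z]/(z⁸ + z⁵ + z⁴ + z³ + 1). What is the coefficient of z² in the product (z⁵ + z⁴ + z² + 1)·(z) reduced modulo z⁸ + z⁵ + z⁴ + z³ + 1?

Multiply in GF(2)[z]: (z⁵ + z⁴ + z² + 1)·(z) = z⁶ + z⁵ + z³ + z.
Reduced: z⁶ + z⁵ + z³ + z.

0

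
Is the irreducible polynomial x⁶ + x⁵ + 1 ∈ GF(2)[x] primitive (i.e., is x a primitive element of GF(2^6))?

Write f(x) = x⁶ + x⁵ + 1.
|GF(2^6)^×| = 2^6 − 1 = 63. Prime factorization: 63 = 3^2·7.
f is primitive ⇔ x has order 63 in GF(2)[x]/(f), i.e. x^(63/q) ≠ 1 for each prime q | 63.
x^(21) mod f = x⁵ + x⁴ + x³ + 1.
x^(9) mod f = x⁵ + x³ + x² + x + 1.
None equal 1, so x has full order 63; f is primitive.

Yes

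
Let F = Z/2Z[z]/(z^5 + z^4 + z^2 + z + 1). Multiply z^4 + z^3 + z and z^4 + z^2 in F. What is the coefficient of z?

Multiply in Z/2Z[z]: (z^4 + z^3 + z)·(z^4 + z^2) = z^8 + z^7 + z^6 + z^3.
Reduce using z^5 ≡ z^4 + z^2 + z + 1 (mod z^5 + z^4 + z^2 + z + 1).
Reduced: z^4 + z^3 + z^2 + z.

1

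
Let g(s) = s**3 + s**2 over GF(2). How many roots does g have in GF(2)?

Evaluate at each of the 2 elements of GF(2):
g(0) = 0 → root; g(1) = 0 → root.
Roots: {0, 1}.

2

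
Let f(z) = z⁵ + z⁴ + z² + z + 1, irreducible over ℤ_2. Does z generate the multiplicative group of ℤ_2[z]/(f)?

Yes

|GF(2^5)^×| = 2^5 − 1 = 31. Prime factorization: 31 = 31.
f is primitive ⇔ z has order 31 in GF(2)[z]/(f), i.e. z^(31/q) ≠ 1 for each prime q | 31.
z^(1) mod f = z.
None equal 1, so z has full order 31; f is primitive.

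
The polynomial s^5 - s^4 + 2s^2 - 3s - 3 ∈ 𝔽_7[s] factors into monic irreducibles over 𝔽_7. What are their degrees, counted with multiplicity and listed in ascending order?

1, 1, 3

Write g(s) = s^5 - s^4 + 2s^2 - 3s - 3.
Linear factors from roots: (s - 3), (s + 1).
Complete factorization: g(s) = (s + 1)·(s - 3)·(s^3 + s^2 - 2s + 1).
Factor degrees with multiplicity: 1 + 1 + 3 = 5.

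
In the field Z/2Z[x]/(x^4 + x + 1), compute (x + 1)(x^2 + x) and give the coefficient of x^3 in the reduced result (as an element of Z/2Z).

1

Multiply in Z/2Z[x]: (x + 1)·(x^2 + x) = x^3 + x.
Reduced: x^3 + x.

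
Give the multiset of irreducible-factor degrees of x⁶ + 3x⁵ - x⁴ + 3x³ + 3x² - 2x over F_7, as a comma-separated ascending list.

Write g(x) = x⁶ + 3x⁵ - x⁴ + 3x³ + 3x² - 2x.
Linear factors from roots: (x), (x - 1), (x + 2).
Complete factorization: g(x) = (x)·(x + 2)·(x - 1)·(x³ + 2x² - x + 1).
Factor degrees with multiplicity: 1 + 1 + 1 + 3 = 6.

1, 1, 1, 3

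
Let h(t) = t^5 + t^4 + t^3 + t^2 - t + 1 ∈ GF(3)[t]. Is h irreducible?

Check for roots in GF(3): h(0) = 1; h(1) = 1; h(2) = 2.
No roots, so no linear factors.
Monic irreducibles of degree 2 over GF(3): t^2 + 1, t^2 + t - 1, t^2 - t - 1.
None of them divide h (all give nonzero remainder).
No irreducible factor of degree ≤ 2 exists, so h is irreducible over GF(3).

Yes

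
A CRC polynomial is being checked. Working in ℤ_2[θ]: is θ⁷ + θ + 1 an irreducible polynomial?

Yes

Write g(θ) = θ⁷ + θ + 1.
Check for roots in ℤ_2: g(0) = 1; g(1) = 1.
No roots, so no linear factors.
Monic irreducibles of degree 2 over GF(2): θ² + θ + 1.
None of them divide g (all give nonzero remainder).
Monic irreducibles of degree 3 over GF(2): θ³ + θ + 1, θ³ + θ² + 1.
None of them divide g (all give nonzero remainder).
No irreducible factor of degree ≤ 3 exists, so g is irreducible over GF(2).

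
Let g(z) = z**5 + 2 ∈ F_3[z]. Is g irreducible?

Check for roots in F_3: g(0) = 2; g(1) = 0 → root; g(2) = 1.
g(1) = 0, so (z − 1) divides g(z); g is reducible.

No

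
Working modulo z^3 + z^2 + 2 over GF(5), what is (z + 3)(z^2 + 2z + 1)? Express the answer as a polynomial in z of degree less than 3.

4z^2 + 2z + 1

Multiply in GF(5)[z]: (z + 3)·(z^2 + 2z + 1) = z^3 + 2z + 3.
Reduce using z^3 ≡ 4z^2 + 3 (mod z^3 + z^2 + 2).
Reduced: 4z^2 + 2z + 1.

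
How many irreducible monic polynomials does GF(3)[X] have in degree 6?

116

By the necklace-counting formula, N_3(6) = (1/6) Σ_{d|6} μ(6/d)·3^d.
Divisors of 6: 1, 2, 3, 6; μ(6/d) for each: 1, -1, -1, 1.
Σ = 3^1 − 3^2 − 3^3 + 3^6 = 696.
N = 696/6 = 116.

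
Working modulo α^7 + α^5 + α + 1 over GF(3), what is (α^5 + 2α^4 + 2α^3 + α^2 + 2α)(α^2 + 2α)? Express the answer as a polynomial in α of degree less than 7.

α^6 + 2α^5 + 2α^4 + α^3 + α^2 + 2α + 2

Multiply in GF(3)[α]: (α^5 + 2α^4 + 2α^3 + α^2 + 2α)·(α^2 + 2α) = α^7 + α^6 + 2α^4 + α^3 + α^2.
Reduce using α^7 ≡ 2α^5 + 2α + 2 (mod α^7 + α^5 + α + 1).
Reduced: α^6 + 2α^5 + 2α^4 + α^3 + α^2 + 2α + 2.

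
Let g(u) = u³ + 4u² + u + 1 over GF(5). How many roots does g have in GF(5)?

0

Evaluate at each of the 5 elements of GF(5):
g(0) = 1; g(1) = 2; g(2) = 2; g(3) = 2; g(4) = 3.
No element is a root.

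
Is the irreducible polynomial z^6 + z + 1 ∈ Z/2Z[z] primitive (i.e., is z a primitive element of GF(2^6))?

Yes

Write f(z) = z^6 + z + 1.
|GF(2^6)^×| = 2^6 − 1 = 63. Prime factorization: 63 = 3^2·7.
f is primitive ⇔ z has order 63 in GF(2)[z]/(f), i.e. z^(63/q) ≠ 1 for each prime q | 63.
z^(21) mod f = z^5 + z^4 + z^3 + z + 1.
z^(9) mod f = z^4 + z^3.
None equal 1, so z has full order 63; f is primitive.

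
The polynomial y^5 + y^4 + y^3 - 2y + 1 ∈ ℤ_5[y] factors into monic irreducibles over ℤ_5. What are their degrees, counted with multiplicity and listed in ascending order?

2, 3

Write h(y) = y^5 + y^4 + y^3 - 2y + 1.
Roots in ℤ_5: h(0) = 1; h(1) = 2; h(2) = 3; h(3) = 1; h(4) = 2.
Complete factorization: h(y) = (y^2 + 2)·(y^3 + y^2 - y - 2).
Factor degrees with multiplicity: 2 + 3 = 5.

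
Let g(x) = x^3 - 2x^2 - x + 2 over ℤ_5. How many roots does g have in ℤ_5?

Evaluate at each of the 5 elements of ℤ_5:
g(0) = 2; g(1) = 0 → root; g(2) = 0 → root; g(3) = 3; g(4) = 0 → root.
Roots: {1, 2, 4}.

3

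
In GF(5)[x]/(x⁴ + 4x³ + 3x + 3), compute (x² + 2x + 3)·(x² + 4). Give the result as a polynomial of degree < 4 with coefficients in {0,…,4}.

Multiply in GF(5)[x]: (x² + 2x + 3)·(x² + 4) = x⁴ + 2x³ + 2x² + 3x + 2.
Reduce using x⁴ ≡ x³ + 2x + 2 (mod x⁴ + 4x³ + 3x + 3).
Reduced: 3x³ + 2x² + 4.

3x^3 + 2x^2 + 4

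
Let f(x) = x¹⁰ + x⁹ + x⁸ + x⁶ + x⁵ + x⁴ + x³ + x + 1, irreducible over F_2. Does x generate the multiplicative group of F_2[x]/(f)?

No

|GF(2^10)^×| = 2^10 − 1 = 1023. Prime factorization: 1023 = 3·11·31.
f is primitive ⇔ x has order 1023 in GF(2)[x]/(f), i.e. x^(1023/q) ≠ 1 for each prime q | 1023.
x^(341) mod f = 1
x^(93) mod f = x⁹ + x⁸ + x⁶ + x² + 1.
x^(33) mod f = x⁹ + x⁶ + x⁵ + x⁴ + x.
Since x^(341) = 1, the order of x divides 341 < 1023; not primitive.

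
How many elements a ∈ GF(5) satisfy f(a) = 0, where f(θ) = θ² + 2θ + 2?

Evaluate at each of the 5 elements of GF(5):
f(0) = 2; f(1) = 0 → root; f(2) = 0 → root; f(3) = 2; f(4) = 1.
Roots: {1, 2}.

2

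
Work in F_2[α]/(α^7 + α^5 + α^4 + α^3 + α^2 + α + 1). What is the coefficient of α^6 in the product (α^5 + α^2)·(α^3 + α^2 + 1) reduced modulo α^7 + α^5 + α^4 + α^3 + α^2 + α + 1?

1

Multiply in F_2[α]: (α^5 + α^2)·(α^3 + α^2 + 1) = α^8 + α^7 + α^4 + α^2.
Reduce using α^7 ≡ α^5 + α^4 + α^3 + α^2 + α + 1 (mod α^7 + α^5 + α^4 + α^3 + α^2 + α + 1).
Reduced: α^6 + α^4 + α^2 + 1.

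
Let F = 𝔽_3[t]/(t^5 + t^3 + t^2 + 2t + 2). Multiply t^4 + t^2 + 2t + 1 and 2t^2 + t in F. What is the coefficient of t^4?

0

Multiply in 𝔽_3[t]: (t^4 + t^2 + 2t + 1)·(2t^2 + t) = 2t^6 + t^5 + 2t^4 + 2t^3 + t^2 + t.
Reduce using t^5 ≡ 2t^3 + 2t^2 + t + 1 (mod t^5 + t^3 + t^2 + 2t + 2).
Reduced: 2t^3 + 2t^2 + t + 1.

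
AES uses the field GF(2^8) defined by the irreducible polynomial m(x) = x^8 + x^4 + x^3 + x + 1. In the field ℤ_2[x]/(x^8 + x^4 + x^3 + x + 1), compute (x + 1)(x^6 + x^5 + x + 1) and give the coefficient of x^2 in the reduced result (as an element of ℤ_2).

1

Multiply in ℤ_2[x]: (x + 1)·(x^6 + x^5 + x + 1) = x^7 + x^5 + x^2 + 1.
Reduced: x^7 + x^5 + x^2 + 1.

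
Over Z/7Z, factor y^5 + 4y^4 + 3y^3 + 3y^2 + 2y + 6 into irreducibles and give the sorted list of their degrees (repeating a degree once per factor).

Write g(y) = y^5 + 4y^4 + 3y^3 + 3y^2 + 2y + 6.
Linear factors from roots: (y + 1).
Complete factorization: g(y) = (y + 1)·(y^2 + 1)·(y^2 + 3y + 6).
Factor degrees with multiplicity: 1 + 2 + 2 = 5.

1, 2, 2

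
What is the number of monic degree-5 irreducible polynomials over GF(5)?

x^(5^5) − x is the product of all monic irreducibles of degree dividing 5; Möbius inversion gives N = (1/5) Σ μ(5/d)·5^d.
Divisors of 5: 1, 5; μ(5/d) for each: -1, 1.
Σ = − 5^1 + 5^5 = 3120.
N = 3120/5 = 624.

624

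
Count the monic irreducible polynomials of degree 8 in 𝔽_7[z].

720300

Gauss's count: N_{7}(8) = (1/8) Σ_{d|8} μ(8/d)·7^d.
Divisors of 8: 1, 2, 4, 8; μ(8/d) for each: 0, 0, -1, 1.
Σ = − 7^4 + 7^8 = 5762400.
N = 5762400/8 = 720300.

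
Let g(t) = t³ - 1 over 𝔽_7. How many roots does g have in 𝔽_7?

3

Evaluate at each of the 7 elements of 𝔽_7:
g(0) = 6; g(1) = 0 → root; g(2) = 0 → root; g(3) = 5; g(4) = 0 → root; g(5) = 5; g(6) = 5.
Roots: {1, 2, 4}.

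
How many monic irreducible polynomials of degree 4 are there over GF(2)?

x^(2^4) − x is the product of all monic irreducibles of degree dividing 4; Möbius inversion gives N = (1/4) Σ μ(4/d)·2^d.
Divisors of 4: 1, 2, 4; μ(4/d) for each: 0, -1, 1.
Σ = − 2^2 + 2^4 = 12.
N = 12/4 = 3.

3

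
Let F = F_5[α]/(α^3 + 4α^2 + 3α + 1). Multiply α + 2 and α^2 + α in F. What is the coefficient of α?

Multiply in F_5[α]: (α + 2)·(α^2 + α) = α^3 + 3α^2 + 2α.
Reduce using α^3 ≡ α^2 + 2α + 4 (mod α^3 + 4α^2 + 3α + 1).
Reduced: 4α^2 + 4α + 4.

4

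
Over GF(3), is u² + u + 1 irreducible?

Write f(u) = u² + u + 1.
Check for roots in GF(3): f(0) = 1; f(1) = 0 → root; f(2) = 1.
f(1) = 0, so (u − 1) divides f(u); f is reducible.

No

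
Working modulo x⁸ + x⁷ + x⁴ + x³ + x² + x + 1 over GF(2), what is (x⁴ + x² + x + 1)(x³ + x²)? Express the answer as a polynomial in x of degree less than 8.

x^7 + x^6 + x^5 + x^2

Multiply in GF(2)[x]: (x⁴ + x² + x + 1)·(x³ + x²) = x⁷ + x⁶ + x⁵ + x².
Reduced: x⁷ + x⁶ + x⁵ + x².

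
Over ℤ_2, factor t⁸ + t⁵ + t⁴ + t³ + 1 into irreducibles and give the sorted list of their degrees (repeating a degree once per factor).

Write g(t) = t⁸ + t⁵ + t⁴ + t³ + 1.
Roots in ℤ_2: g(0) = 1; g(1) = 1.
Complete factorization: g(t) = (t⁸ + t⁵ + t⁴ + t³ + 1).
Factor degrees with multiplicity: 8 = 8.

8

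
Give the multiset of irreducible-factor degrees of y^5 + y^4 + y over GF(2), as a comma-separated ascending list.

Write g(y) = y^5 + y^4 + y.
Roots in GF(2): g(0) = 0 → root; g(1) = 1.
Linear factors from roots: (y).
Complete factorization: g(y) = (y)·(y^4 + y^3 + 1).
Factor degrees with multiplicity: 1 + 4 = 5.

1, 4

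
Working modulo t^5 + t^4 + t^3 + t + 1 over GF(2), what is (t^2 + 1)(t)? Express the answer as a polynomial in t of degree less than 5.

t^3 + t

Multiply in GF(2)[t]: (t^2 + 1)·(t) = t^3 + t.
Reduced: t^3 + t.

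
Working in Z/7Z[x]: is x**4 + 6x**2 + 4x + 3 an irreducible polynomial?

Write f(x) = x**4 + 6x**2 + 4x + 3.
Check for roots in Z/7Z: f(0) = 3; f(1) = 0 → root; f(2) = 2; f(3) = 3; f(4) = 0 → root; f(5) = 0 → root; f(6) = 6.
f(1) = 0, so (x − 1) divides f(x); f is reducible.

No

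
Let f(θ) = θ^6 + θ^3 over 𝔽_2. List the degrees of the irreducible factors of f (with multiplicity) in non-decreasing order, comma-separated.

Roots in 𝔽_2: f(0) = 0 → root; f(1) = 0 → root.
Linear factors from roots: (θ), (θ + 1).
Complete factorization: f(θ) = (θ + 1)·(θ)^3·(θ^2 + θ + 1).
Factor degrees with multiplicity: 1 + 1 + 1 + 1 + 2 = 6.

1, 1, 1, 1, 2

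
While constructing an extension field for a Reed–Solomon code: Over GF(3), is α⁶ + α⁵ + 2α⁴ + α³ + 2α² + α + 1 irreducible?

No

Write P(α) = α⁶ + α⁵ + 2α⁴ + α³ + 2α² + α + 1.
Check for roots in GF(3): P(0) = 1; P(1) = 0 → root; P(2) = 0 → root.
P(1) = 0, so (α − 1) divides P(α); P is reducible.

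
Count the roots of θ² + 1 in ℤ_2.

Write g(θ) = θ² + 1.
Evaluate at each of the 2 elements of ℤ_2:
g(0) = 1; g(1) = 0 → root.
Roots: {1}.

1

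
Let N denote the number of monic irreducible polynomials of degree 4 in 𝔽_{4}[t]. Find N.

The number of monic irreducibles of degree 4 over GF(4) is (1/4)·Σ_{d∣4} μ(4/d) 4^d.
Divisors of 4: 1, 2, 4; μ(4/d) for each: 0, -1, 1.
Σ = − 4^2 + 4^4 = 240.
N = 240/4 = 60.

60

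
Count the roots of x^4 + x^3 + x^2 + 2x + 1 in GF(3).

Write h(x) = x^4 + x^3 + x^2 + 2x + 1.
Evaluate at each of the 3 elements of GF(3):
h(0) = 1; h(1) = 0 → root; h(2) = 0 → root.
Roots: {1, 2}.

2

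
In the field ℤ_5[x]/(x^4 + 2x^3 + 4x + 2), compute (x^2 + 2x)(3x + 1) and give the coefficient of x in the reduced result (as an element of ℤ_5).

Multiply in ℤ_5[x]: (x^2 + 2x)·(3x + 1) = 3x^3 + 2x^2 + 2x.
Reduced: 3x^3 + 2x^2 + 2x.

2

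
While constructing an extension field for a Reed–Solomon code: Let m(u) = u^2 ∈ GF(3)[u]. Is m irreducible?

Check for roots in GF(3): m(0) = 0 → root; m(1) = 1; m(2) = 1.
m(0) = 0, so (u) divides m(u); m is reducible.

No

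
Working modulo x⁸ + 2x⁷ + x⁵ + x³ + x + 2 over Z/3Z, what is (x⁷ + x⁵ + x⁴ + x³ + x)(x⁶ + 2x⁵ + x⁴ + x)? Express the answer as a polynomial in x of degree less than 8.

x^7 + x^6 + 2x^5 + x^3 + 2x

Multiply in Z/3Z[x]: (x⁷ + x⁵ + x⁴ + x³ + x)·(x⁶ + 2x⁵ + x⁴ + x) = x¹³ + 2x¹² + 2x¹¹ + x⁹ + x⁸ + 2x⁷ + 2x⁵ + x⁴ + x².
Reduce using x⁸ ≡ x⁷ + 2x⁵ + 2x³ + 2x + 1 (mod x⁸ + 2x⁷ + x⁵ + x³ + x + 2).
Reduced: x⁷ + x⁶ + 2x⁵ + x³ + 2x.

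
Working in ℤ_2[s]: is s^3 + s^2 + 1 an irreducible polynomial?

Write P(s) = s^3 + s^2 + 1.
Check for roots in ℤ_2: P(0) = 1; P(1) = 1.
No roots. A degree-3 polynomial over a field with no linear factor is irreducible.

Yes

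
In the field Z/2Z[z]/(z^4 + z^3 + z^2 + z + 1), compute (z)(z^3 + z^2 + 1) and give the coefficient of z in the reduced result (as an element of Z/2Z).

0

Multiply in Z/2Z[z]: (z)·(z^3 + z^2 + 1) = z^4 + z^3 + z.
Reduce using z^4 ≡ z^3 + z^2 + z + 1 (mod z^4 + z^3 + z^2 + z + 1).
Reduced: z^2 + 1.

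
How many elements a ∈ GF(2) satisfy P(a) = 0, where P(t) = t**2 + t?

Evaluate at each of the 2 elements of GF(2):
P(0) = 0 → root; P(1) = 0 → root.
Roots: {0, 1}.

2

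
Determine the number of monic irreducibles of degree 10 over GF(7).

28245840

By the necklace-counting formula, N_7(10) = (1/10) Σ_{d|10} μ(10/d)·7^d.
Divisors of 10: 1, 2, 5, 10; μ(10/d) for each: 1, -1, -1, 1.
Σ = 7^1 − 7^2 − 7^5 + 7^10 = 282458400.
N = 282458400/10 = 28245840.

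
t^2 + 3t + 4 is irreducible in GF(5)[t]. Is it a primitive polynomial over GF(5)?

No

Write f(t) = t^2 + 3t + 4.
|GF(5^2)^×| = 5^2 − 1 = 24. Prime factorization: 24 = 2^3·3.
f is primitive ⇔ t has order 24 in GF(5)[t]/(f), i.e. t^(24/q) ≠ 1 for each prime q | 24.
t^(12) mod f = 1
t^(8) mod f = 3t + 4.
Since t^(12) = 1, the order of t divides 12 < 24; not primitive.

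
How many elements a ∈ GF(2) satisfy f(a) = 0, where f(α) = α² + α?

2

Evaluate at each of the 2 elements of GF(2):
f(0) = 0 → root; f(1) = 0 → root.
Roots: {0, 1}.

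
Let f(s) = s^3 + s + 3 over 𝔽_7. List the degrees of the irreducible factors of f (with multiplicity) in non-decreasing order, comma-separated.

Linear factors from roots: (s + 2).
Complete factorization: f(s) = (s + 2)·(s^2 + 5s + 5).
Factor degrees with multiplicity: 1 + 2 = 3.

1, 2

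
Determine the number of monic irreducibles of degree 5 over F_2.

x^(2^5) − x is the product of all monic irreducibles of degree dividing 5; Möbius inversion gives N = (1/5) Σ μ(5/d)·2^d.
Divisors of 5: 1, 5; μ(5/d) for each: -1, 1.
Σ = − 2^1 + 2^5 = 30.
N = 30/5 = 6.

6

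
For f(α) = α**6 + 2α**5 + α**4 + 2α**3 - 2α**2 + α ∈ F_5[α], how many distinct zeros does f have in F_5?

4

Evaluate at each of the 5 elements of F_5:
f(0) = 0 → root; f(1) = 0 → root; f(2) = 4; f(3) = 0 → root; f(4) = 0 → root.
Roots: {0, 1, 3, 4}.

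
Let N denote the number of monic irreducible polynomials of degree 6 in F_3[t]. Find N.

By the necklace-counting formula, N_3(6) = (1/6) Σ_{d|6} μ(6/d)·3^d.
Divisors of 6: 1, 2, 3, 6; μ(6/d) for each: 1, -1, -1, 1.
Σ = 3^1 − 3^2 − 3^3 + 3^6 = 696.
N = 696/6 = 116.

116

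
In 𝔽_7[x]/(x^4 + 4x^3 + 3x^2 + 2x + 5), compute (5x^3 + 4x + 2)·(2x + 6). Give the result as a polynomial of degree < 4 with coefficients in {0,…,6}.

4x^3 + 6x^2 + x + 4

Multiply in 𝔽_7[x]: (5x^3 + 4x + 2)·(2x + 6) = 3x^4 + 2x^3 + x^2 + 5.
Reduce using x^4 ≡ 3x^3 + 4x^2 + 5x + 2 (mod x^4 + 4x^3 + 3x^2 + 2x + 5).
Reduced: 4x^3 + 6x^2 + x + 4.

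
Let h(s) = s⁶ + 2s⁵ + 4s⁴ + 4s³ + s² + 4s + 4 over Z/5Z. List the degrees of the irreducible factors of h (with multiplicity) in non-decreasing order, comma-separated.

1, 1, 1, 1, 2

Roots in Z/5Z: h(0) = 4; h(1) = 0 → root; h(2) = 0 → root; h(3) = 2; h(4) = 0 → root.
Linear factors from roots: (s + 4), (s + 3), (s + 1).
Complete factorization: h(s) = (s + 1)·(s + 3)·(s + 4)^2·(s² + 3).
Factor degrees with multiplicity: 1 + 1 + 1 + 1 + 2 = 6.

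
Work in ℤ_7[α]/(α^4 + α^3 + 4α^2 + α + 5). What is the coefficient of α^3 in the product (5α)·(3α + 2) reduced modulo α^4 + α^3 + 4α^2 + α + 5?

Multiply in ℤ_7[α]: (5α)·(3α + 2) = α^2 + 3α.
Reduced: α^2 + 3α.

0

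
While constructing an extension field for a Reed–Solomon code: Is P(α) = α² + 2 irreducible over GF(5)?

Yes

Check for roots in GF(5): P(0) = 2; P(1) = 3; P(2) = 1; P(3) = 1; P(4) = 3.
No roots. A degree-2 polynomial over a field with no linear factor is irreducible.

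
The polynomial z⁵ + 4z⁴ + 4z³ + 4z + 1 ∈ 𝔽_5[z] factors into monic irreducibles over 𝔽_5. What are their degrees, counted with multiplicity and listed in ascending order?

Write h(z) = z⁵ + 4z⁴ + 4z³ + 4z + 1.
Roots in 𝔽_5: h(0) = 1; h(1) = 4; h(2) = 2; h(3) = 3; h(4) = 1.
Complete factorization: h(z) = (z⁵ + 4z⁴ + 4z³ + 4z + 1).
Factor degrees with multiplicity: 5 = 5.

5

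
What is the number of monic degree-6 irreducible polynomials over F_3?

116

x^(3^6) − x is the product of all monic irreducibles of degree dividing 6; Möbius inversion gives N = (1/6) Σ μ(6/d)·3^d.
Divisors of 6: 1, 2, 3, 6; μ(6/d) for each: 1, -1, -1, 1.
Σ = 3^1 − 3^2 − 3^3 + 3^6 = 696.
N = 696/6 = 116.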